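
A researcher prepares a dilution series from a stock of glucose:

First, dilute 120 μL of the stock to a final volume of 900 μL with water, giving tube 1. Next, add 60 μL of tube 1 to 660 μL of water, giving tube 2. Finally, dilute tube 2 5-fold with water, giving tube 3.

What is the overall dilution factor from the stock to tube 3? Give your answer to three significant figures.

Step 1: 120 μL brought to 900 μL → factor 900/120 = 7.5
Step 2: 60 μL + 660 μL = 720 μL total → factor 720/60 = 12
Step 3: 5-fold → factor 5
Overall dilution factor = 7.5 × 12 × 5 = 450

450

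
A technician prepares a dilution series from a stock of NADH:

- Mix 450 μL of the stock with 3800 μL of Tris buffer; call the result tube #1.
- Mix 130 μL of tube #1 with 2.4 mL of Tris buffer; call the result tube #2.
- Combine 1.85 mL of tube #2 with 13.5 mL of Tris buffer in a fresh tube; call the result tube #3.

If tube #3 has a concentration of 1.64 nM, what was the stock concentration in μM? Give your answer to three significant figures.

2.50 μM

Step 1: 450 μL + 3800 μL = 4250 μL total → factor 4250/450 = 9.4444
Step 2: 130 μL + 2.4 mL = 2530 μL total → factor 2530/130 = 19.462
Step 3: 1.85 mL + 13.5 mL = 15.35 mL total → factor 15.35/1.85 = 8.2973
Overall dilution factor = 9.4444 × 19.462 × 8.2973 = 1525.1
Stock = 1.64 nM × 1525.1 = 2501 nM = 2.50 μM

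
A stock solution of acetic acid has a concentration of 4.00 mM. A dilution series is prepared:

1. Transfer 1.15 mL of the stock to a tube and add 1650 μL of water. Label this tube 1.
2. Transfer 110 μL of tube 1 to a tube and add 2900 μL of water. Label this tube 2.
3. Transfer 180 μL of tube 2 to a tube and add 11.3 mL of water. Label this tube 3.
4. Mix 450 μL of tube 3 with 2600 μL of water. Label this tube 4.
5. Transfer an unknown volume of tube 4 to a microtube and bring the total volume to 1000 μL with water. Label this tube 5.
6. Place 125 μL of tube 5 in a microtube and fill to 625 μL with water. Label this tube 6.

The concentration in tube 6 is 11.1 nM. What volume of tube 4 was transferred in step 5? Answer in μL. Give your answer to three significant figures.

Step 1: 1.15 mL + 1650 μL = 2.8 mL total → factor 2.8/1.15 = 2.4348
Step 2: 110 μL + 2900 μL = 3010 μL total → factor 3010/110 = 27.364
Step 3: 180 μL + 11.3 mL = 11480 μL total → factor 11480/180 = 63.778
Step 4: 450 μL + 2600 μL = 3050 μL total → factor 3050/450 = 6.7778
Step 5: v brought to 1000 μL → factor = 1000 μL/v
Step 6: 125 μL brought to 625 μL → factor 625/125 = 5
Product of known-step factors = 1.44 × 10^5
Overall factor = 4.00 mM / (11.1 nM) = 3.6036 × 10^5
Step-5 factor = 3.6036 × 10^5 / 1.44 × 10^5 = 2.5025
v = 1000 μL / 2.5025 = 400 μL

400 μL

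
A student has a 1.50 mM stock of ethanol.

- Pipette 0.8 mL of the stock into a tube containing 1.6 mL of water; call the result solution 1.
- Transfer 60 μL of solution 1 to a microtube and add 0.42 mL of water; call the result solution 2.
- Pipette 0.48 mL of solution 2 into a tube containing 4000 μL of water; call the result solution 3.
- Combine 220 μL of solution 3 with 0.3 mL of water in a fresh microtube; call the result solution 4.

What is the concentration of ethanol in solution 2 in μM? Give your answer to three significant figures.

Step 1: 0.8 mL + 1.6 mL = 2.4 mL total → factor 2.4/0.8 = 3
Step 2: 60 μL + 0.42 mL = 480 μL total → factor 480/60 = 8
Dilution factor through solution 2 = 3 × 8 = 24
[solution 2] = 1.50 mM / 24 = 0.06250 mM = 62.5 μM

62.5 μM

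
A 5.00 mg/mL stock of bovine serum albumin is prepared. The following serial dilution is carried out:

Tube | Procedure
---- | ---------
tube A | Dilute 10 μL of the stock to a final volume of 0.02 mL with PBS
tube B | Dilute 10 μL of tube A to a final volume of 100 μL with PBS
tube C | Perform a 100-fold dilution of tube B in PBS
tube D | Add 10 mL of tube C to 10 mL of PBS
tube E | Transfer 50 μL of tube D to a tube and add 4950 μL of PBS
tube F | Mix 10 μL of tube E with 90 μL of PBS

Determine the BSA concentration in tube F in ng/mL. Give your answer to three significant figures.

1.25 ng/mL

Step 1: 10 μL brought to 0.02 mL → factor 20/10 = 2
Step 2: 10 μL brought to 100 μL → factor 100/10 = 10
Step 3: 100-fold → factor 100
Step 4: 10 mL + 10 mL = 20 mL total → factor 20/10 = 2
Step 5: 50 μL + 4950 μL = 5000 μL total → factor 5000/50 = 100
Step 6: 10 μL + 90 μL = 100 μL total → factor 100/10 = 10
Overall dilution factor = 2 × 10 × 100 × 2 × 100 × 10 = 4 × 10^6
Final = 5.00 mg/mL / 4 × 10^6 = 1.250 × 10^-6 mg/mL = 1.25 ng/mL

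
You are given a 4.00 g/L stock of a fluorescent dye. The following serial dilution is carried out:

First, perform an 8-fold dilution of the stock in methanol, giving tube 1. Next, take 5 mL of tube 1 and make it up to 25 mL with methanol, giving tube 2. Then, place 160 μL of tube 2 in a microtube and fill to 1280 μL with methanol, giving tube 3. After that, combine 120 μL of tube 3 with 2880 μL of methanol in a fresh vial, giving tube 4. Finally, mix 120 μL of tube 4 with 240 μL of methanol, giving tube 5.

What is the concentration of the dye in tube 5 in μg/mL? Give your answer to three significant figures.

0.167 μg/mL

Step 1: 8-fold → factor 8
Step 2: 5 mL brought to 25 mL → factor 25/5 = 5
Step 3: 160 μL brought to 1280 μL → factor 1280/160 = 8
Step 4: 120 μL + 2880 μL = 3000 μL total → factor 3000/120 = 25
Step 5: 120 μL + 240 μL = 360 μL total → factor 360/120 = 3
Overall dilution factor = 8 × 5 × 8 × 25 × 3 = 24000
Final = 4.00 g/L / 24000 = 0.0001667 g/L = 0.167 μg/mL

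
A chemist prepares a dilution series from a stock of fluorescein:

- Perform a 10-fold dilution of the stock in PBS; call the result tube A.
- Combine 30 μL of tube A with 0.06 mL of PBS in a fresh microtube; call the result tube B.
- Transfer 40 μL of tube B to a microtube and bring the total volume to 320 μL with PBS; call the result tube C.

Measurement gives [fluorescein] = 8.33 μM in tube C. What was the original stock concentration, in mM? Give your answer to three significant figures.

Step 1: 10-fold → factor 10
Step 2: 30 μL + 0.06 mL = 90 μL total → factor 90/30 = 3
Step 3: 40 μL brought to 320 μL → factor 320/40 = 8
Overall dilution factor = 10 × 3 × 8 = 240
Stock = 8.33 μM × 240 = 1999 μM = 2.00 mM

2.00 mM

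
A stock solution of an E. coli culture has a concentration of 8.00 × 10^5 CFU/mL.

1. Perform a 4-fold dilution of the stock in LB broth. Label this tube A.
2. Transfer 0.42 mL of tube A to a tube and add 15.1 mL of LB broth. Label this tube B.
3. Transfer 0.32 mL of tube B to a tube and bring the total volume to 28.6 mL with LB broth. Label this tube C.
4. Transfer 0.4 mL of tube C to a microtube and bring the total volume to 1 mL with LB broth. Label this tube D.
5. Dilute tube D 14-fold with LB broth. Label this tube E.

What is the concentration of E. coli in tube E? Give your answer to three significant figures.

Step 1: 4-fold → factor 4
Step 2: 0.42 mL + 15.1 mL = 15.52 mL total → factor 15.52/0.42 = 36.952
Step 3: 0.32 mL brought to 28.6 mL → factor 28.6/0.32 = 89.375
Step 4: 0.4 mL brought to 1 mL → factor 1/0.4 = 2.5
Step 5: 14-fold → factor 14
Overall dilution factor = 4 × 36.952 × 89.375 × 2.5 × 14 = 4.6237 × 10^5
Final = 8.00 × 10^5 CFU/mL / 4.6237 × 10^5 = 1.73 CFU/mL

1.73 CFU/mL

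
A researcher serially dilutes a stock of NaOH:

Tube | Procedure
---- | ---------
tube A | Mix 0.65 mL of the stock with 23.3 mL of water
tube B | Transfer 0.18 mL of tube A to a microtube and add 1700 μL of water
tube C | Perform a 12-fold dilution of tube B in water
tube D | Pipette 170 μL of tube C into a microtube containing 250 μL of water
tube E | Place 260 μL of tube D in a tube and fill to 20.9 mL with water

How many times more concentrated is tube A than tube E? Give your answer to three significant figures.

Step 1: 0.65 mL + 23.3 mL = 23.95 mL total → factor 23.95/0.65 = 36.846
Step 2: 0.18 mL + 1700 μL = 1.88 mL total → factor 1.88/0.18 = 10.444
Step 3: 12-fold → factor 12
Step 4: 170 μL + 250 μL = 420 μL total → factor 420/170 = 2.4706
Step 5: 260 μL brought to 20.9 mL → factor 20900/260 = 80.385
Dilution factor to tube A = 36.846; to tube E = 9.1713 × 10^5
[tube A]/[tube E] = (factor to tube E)/(factor to tube A) = 9.1713 × 10^5/36.846 = 2.49 × 10^4

2.49 × 10^4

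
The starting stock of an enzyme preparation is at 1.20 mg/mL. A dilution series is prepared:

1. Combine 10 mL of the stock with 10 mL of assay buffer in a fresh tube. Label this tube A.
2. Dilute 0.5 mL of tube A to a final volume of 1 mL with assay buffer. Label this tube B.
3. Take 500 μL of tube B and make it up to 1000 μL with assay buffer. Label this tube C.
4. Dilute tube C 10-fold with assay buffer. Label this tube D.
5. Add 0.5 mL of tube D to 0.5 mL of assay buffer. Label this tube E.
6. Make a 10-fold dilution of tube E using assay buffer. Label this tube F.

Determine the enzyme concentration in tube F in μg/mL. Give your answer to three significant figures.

Step 1: 10 mL + 10 mL = 20 mL total → factor 20/10 = 2
Step 2: 0.5 mL brought to 1 mL → factor 1/0.5 = 2
Step 3: 500 μL brought to 1000 μL → factor 1000/500 = 2
Step 4: 10-fold → factor 10
Step 5: 0.5 mL + 0.5 mL = 1 mL total → factor 1/0.5 = 2
Step 6: 10-fold → factor 10
Overall dilution factor = 2 × 2 × 2 × 10 × 2 × 10 = 1600
Final = 1.20 mg/mL / 1600 = 0.0007500 mg/mL = 0.750 μg/mL

0.750 μg/mL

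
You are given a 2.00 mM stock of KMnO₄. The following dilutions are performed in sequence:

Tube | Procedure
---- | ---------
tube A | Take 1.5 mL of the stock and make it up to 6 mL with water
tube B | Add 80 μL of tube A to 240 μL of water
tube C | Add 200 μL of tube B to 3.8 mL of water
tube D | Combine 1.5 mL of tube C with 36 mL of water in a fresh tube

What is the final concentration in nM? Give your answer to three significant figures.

Step 1: 1.5 mL brought to 6 mL → factor 6/1.5 = 4
Step 2: 80 μL + 240 μL = 320 μL total → factor 320/80 = 4
Step 3: 200 μL + 3.8 mL = 4000 μL total → factor 4000/200 = 20
Step 4: 1.5 mL + 36 mL = 37.5 mL total → factor 37.5/1.5 = 25
Overall dilution factor = 4 × 4 × 20 × 25 = 8000
Final = 2.00 mM / 8000 = 0.0002500 mM = 250 nM

250 nM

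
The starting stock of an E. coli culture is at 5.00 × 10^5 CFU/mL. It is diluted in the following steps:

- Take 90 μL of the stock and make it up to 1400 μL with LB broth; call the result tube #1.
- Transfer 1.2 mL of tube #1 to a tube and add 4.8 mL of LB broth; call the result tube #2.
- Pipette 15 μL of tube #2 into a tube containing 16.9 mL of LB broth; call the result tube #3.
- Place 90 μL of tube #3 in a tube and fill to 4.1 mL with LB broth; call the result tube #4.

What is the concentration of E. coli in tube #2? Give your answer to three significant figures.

6.43 × 10^3 CFU/mL

Step 1: 90 μL brought to 1400 μL → factor 1400/90 = 15.556
Step 2: 1.2 mL + 4.8 mL = 6 mL total → factor 6/1.2 = 5
Dilution factor through tube #2 = 15.556 × 5 = 77.778
[tube #2] = 5.00 × 10^5 CFU/mL / 77.778 = 6.43 × 10^3 CFU/mL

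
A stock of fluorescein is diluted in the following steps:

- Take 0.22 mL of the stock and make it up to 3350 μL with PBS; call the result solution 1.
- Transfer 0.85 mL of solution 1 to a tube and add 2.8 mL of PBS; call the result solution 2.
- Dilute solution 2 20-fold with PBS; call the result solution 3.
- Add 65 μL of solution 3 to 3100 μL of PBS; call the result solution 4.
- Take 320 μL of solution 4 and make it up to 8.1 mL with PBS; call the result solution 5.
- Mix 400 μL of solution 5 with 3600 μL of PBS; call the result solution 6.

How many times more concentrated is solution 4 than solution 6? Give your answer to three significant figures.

253

Step 1: 0.22 mL brought to 3350 μL → factor 3.35/0.22 = 15.227
Step 2: 0.85 mL + 2.8 mL = 3.65 mL total → factor 3.65/0.85 = 4.2941
Step 3: 20-fold → factor 20
Step 4: 65 μL + 3100 μL = 3165 μL total → factor 3165/65 = 48.692
Step 5: 320 μL brought to 8.1 mL → factor 8100/320 = 25.312
Step 6: 400 μL + 3600 μL = 4000 μL total → factor 4000/400 = 10
Dilution factor to solution 4 = 63678; to solution 6 = 1.6118 × 10^7
[solution 4]/[solution 6] = (factor to solution 6)/(factor to solution 4) = 1.6118 × 10^7/63678 = 253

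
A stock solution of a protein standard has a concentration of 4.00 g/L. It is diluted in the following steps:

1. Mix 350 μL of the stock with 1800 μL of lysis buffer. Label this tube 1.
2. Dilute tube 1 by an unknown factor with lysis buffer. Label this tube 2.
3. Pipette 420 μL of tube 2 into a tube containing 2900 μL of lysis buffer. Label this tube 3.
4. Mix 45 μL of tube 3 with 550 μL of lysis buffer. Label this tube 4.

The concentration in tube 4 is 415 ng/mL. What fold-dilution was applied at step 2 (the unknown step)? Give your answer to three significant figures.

Step 1: 350 μL + 1800 μL = 2150 μL total → factor 2150/350 = 6.1429
Step 2: unknown factor x
Step 3: 420 μL + 2900 μL = 3320 μL total → factor 3320/420 = 7.9048
Step 4: 45 μL + 550 μL = 595 μL total → factor 595/45 = 13.222
Product of known-step factors = 642.04
Overall factor = 4.00 g/L / (415 ng/mL) = 9638.6
x = 9638.6 / 642.04 = 15.0

15.0-fold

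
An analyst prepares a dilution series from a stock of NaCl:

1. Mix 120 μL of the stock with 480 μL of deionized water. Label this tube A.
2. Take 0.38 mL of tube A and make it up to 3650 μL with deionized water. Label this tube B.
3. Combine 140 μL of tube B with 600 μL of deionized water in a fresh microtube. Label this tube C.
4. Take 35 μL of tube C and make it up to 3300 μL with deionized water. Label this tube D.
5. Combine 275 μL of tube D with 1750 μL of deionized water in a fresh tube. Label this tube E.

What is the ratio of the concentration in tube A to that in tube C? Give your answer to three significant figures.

Step 1: 120 μL + 480 μL = 600 μL total → factor 600/120 = 5
Step 2: 0.38 mL brought to 3650 μL → factor 3.65/0.38 = 9.6053
Step 3: 140 μL + 600 μL = 740 μL total → factor 740/140 = 5.2857
Dilution factor to tube A = 5; to tube C = 253.85
[tube A]/[tube C] = (factor to tube C)/(factor to tube A) = 253.85/5 = 50.8

50.8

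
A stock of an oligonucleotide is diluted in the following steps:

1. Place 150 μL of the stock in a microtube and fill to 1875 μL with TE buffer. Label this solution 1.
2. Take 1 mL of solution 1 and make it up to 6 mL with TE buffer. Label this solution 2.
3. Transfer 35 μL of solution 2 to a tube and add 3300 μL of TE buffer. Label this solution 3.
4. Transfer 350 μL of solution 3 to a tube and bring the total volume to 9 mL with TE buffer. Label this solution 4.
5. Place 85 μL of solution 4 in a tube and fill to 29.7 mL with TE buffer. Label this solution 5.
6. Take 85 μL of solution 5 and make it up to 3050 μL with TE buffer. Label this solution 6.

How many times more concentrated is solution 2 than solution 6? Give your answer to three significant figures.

Step 1: 150 μL brought to 1875 μL → factor 1875/150 = 12.5
Step 2: 1 mL brought to 6 mL → factor 6/1 = 6
Step 3: 35 μL + 3300 μL = 3335 μL total → factor 3335/35 = 95.286
Step 4: 350 μL brought to 9 mL → factor 9000/350 = 25.714
Step 5: 85 μL brought to 29.7 mL → factor 29700/85 = 349.41
Step 6: 85 μL brought to 3050 μL → factor 3050/85 = 35.882
Dilution factor to solution 2 = 75; to solution 6 = 2.304 × 10^9
[solution 2]/[solution 6] = (factor to solution 6)/(factor to solution 2) = 2.304 × 10^9/75 = 3.07 × 10^7

3.07 × 10^7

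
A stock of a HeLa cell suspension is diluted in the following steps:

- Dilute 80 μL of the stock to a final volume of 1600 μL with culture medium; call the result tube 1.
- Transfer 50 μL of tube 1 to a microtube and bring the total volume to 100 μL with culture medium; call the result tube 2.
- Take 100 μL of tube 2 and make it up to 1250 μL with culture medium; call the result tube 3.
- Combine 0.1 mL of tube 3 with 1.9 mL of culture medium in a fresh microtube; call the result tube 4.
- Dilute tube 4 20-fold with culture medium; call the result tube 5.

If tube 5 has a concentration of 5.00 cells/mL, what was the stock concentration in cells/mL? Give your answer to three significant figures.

Step 1: 80 μL brought to 1600 μL → factor 1600/80 = 20
Step 2: 50 μL brought to 100 μL → factor 100/50 = 2
Step 3: 100 μL brought to 1250 μL → factor 1250/100 = 12.5
Step 4: 0.1 mL + 1.9 mL = 2 mL total → factor 2/0.1 = 20
Step 5: 20-fold → factor 20
Overall dilution factor = 20 × 2 × 12.5 × 20 × 20 = 2 × 10^5
Stock = 5.00 cells/mL × 2 × 10^5 = 1.00 × 10^6 cells/mL

1.00 × 10^6 cells/mL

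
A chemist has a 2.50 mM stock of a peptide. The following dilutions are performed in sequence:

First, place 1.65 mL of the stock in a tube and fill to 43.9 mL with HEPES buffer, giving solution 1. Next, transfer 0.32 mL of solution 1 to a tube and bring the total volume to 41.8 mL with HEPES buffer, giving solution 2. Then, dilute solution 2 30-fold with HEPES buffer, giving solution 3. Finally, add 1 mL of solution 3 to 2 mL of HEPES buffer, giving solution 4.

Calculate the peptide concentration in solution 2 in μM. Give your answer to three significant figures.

0.719 μM

Step 1: 1.65 mL brought to 43.9 mL → factor 43.9/1.65 = 26.606
Step 2: 0.32 mL brought to 41.8 mL → factor 41.8/0.32 = 130.62
Dilution factor through solution 2 = 26.606 × 130.62 = 3475.4
[solution 2] = 2.50 mM / 3475.4 = 0.0007193 mM = 0.719 μM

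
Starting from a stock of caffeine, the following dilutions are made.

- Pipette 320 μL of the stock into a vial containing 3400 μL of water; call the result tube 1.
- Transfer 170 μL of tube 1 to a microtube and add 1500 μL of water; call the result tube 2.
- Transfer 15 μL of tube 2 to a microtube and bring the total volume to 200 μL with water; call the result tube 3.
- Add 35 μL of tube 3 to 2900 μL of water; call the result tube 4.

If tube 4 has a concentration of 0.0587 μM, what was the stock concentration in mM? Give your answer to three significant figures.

7.50 mM

Step 1: 320 μL + 3400 μL = 3720 μL total → factor 3720/320 = 11.625
Step 2: 170 μL + 1500 μL = 1670 μL total → factor 1670/170 = 9.8235
Step 3: 15 μL brought to 200 μL → factor 200/15 = 13.333
Step 4: 35 μL + 2900 μL = 2935 μL total → factor 2935/35 = 83.857
Overall dilution factor = 11.625 × 9.8235 × 13.333 × 83.857 = 1.2768 × 10^5
Stock = 0.0587 μM × 1.2768 × 10^5 = 7495 μM = 7.50 mM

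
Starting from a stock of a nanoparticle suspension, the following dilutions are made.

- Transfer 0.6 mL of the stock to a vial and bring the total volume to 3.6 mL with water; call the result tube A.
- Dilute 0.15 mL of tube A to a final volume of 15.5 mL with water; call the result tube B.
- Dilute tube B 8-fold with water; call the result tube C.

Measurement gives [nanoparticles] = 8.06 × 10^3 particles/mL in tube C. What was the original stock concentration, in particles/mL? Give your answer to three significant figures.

4.00 × 10^7 particles/mL

Step 1: 0.6 mL brought to 3.6 mL → factor 3.6/0.6 = 6
Step 2: 0.15 mL brought to 15.5 mL → factor 15.5/0.15 = 103.33
Step 3: 8-fold → factor 8
Overall dilution factor = 6 × 103.33 × 8 = 4960
Stock = 8.06 × 10^3 particles/mL × 4960 = 4.00 × 10^7 particles/mL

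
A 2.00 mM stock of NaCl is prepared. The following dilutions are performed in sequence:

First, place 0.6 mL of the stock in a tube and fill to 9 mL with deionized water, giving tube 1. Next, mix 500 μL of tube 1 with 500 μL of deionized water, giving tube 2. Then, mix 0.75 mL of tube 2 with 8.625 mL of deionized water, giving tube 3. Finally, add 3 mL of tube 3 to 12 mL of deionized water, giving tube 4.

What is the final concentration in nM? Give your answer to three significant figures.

Step 1: 0.6 mL brought to 9 mL → factor 9/0.6 = 15
Step 2: 500 μL + 500 μL = 1000 μL total → factor 1000/500 = 2
Step 3: 0.75 mL + 8.625 mL = 9.375 mL total → factor 9.375/0.75 = 12.5
Step 4: 3 mL + 12 mL = 15 mL total → factor 15/3 = 5
Overall dilution factor = 15 × 2 × 12.5 × 5 = 1875
Final = 2.00 mM / 1875 = 0.001067 mM = 1.07 × 10^3 nM

1.07 × 10^3 nM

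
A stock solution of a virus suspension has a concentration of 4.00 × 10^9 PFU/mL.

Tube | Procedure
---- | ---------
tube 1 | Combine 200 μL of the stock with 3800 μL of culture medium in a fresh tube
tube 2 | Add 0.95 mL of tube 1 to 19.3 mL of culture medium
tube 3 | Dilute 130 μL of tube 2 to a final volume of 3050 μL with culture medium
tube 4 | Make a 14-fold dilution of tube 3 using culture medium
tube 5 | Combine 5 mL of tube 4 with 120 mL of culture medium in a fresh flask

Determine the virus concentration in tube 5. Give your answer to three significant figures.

1.14 × 10^3 PFU/mL

Step 1: 200 μL + 3800 μL = 4000 μL total → factor 4000/200 = 20
Step 2: 0.95 mL + 19.3 mL = 20.25 mL total → factor 20.25/0.95 = 21.316
Step 3: 130 μL brought to 3050 μL → factor 3050/130 = 23.462
Step 4: 14-fold → factor 14
Step 5: 5 mL + 120 mL = 125 mL total → factor 125/5 = 25
Overall dilution factor = 20 × 21.316 × 23.462 × 14 × 25 = 3.5007 × 10^6
Final = 4.00 × 10^9 PFU/mL / 3.5007 × 10^6 = 1.14 × 10^3 PFU/mL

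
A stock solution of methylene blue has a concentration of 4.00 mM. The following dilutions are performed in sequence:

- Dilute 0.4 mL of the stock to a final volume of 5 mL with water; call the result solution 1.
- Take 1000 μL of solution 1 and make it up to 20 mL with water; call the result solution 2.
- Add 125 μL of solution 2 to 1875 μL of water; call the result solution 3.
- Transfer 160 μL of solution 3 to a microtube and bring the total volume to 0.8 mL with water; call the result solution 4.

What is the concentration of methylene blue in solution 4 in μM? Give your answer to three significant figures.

Step 1: 0.4 mL brought to 5 mL → factor 5/0.4 = 12.5
Step 2: 1000 μL brought to 20 mL → factor 20000/1000 = 20
Step 3: 125 μL + 1875 μL = 2000 μL total → factor 2000/125 = 16
Step 4: 160 μL brought to 0.8 mL → factor 800/160 = 5
Overall dilution factor = 12.5 × 20 × 16 × 5 = 20000
Final = 4.00 mM / 20000 = 0.0002000 mM = 0.200 μM

0.200 μM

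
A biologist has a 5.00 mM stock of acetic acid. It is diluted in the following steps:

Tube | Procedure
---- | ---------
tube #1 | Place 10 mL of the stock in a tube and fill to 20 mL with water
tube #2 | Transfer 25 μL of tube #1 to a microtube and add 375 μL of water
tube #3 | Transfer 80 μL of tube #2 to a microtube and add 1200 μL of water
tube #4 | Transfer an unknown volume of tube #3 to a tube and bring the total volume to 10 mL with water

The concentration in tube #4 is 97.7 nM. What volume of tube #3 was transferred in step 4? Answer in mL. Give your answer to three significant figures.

Step 1: 10 mL brought to 20 mL → factor 20/10 = 2
Step 2: 25 μL + 375 μL = 400 μL total → factor 400/25 = 16
Step 3: 80 μL + 1200 μL = 1280 μL total → factor 1280/80 = 16
Step 4: v brought to 10 mL → factor = 10 mL/v
Product of known-step factors = 512
Overall factor = 5.00 mM / (97.7 nM) = 51177
Step-4 factor = 51177 / 512 = 99.955
v = 10 mL / 99.955 = 0.100 mL

0.100 mL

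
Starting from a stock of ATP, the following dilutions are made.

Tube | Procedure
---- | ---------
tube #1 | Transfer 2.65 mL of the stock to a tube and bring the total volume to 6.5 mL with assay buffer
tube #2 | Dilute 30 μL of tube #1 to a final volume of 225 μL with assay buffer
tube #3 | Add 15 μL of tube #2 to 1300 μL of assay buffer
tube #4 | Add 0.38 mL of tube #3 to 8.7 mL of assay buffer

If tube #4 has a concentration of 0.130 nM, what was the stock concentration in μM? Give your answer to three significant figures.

Step 1: 2.65 mL brought to 6.5 mL → factor 6.5/2.65 = 2.4528
Step 2: 30 μL brought to 225 μL → factor 225/30 = 7.5
Step 3: 15 μL + 1300 μL = 1315 μL total → factor 1315/15 = 87.667
Step 4: 0.38 mL + 8.7 mL = 9.08 mL total → factor 9.08/0.38 = 23.895
Overall dilution factor = 2.4528 × 7.5 × 87.667 × 23.895 = 38536
Stock = 0.130 nM × 38536 = 5010 nM = 5.01 μM

5.01 μM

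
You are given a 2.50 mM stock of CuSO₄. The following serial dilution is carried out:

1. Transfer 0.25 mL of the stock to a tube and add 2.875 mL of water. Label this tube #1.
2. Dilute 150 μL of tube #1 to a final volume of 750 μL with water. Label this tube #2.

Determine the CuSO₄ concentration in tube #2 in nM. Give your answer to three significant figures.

Step 1: 0.25 mL + 2.875 mL = 3.125 mL total → factor 3.125/0.25 = 12.5
Step 2: 150 μL brought to 750 μL → factor 750/150 = 5
Overall dilution factor = 12.5 × 5 = 62.5
Final = 2.50 mM / 62.5 = 0.04000 mM = 4.00 × 10^4 nM

4.00 × 10^4 nM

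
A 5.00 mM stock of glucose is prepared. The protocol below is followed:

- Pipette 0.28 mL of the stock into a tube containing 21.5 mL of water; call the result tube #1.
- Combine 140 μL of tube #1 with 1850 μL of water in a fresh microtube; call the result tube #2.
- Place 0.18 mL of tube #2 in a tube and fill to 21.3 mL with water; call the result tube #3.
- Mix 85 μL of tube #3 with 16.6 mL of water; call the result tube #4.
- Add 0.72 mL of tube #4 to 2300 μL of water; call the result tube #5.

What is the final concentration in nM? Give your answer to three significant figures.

Step 1: 0.28 mL + 21.5 mL = 21.78 mL total → factor 21.78/0.28 = 77.786
Step 2: 140 μL + 1850 μL = 1990 μL total → factor 1990/140 = 14.214
Step 3: 0.18 mL brought to 21.3 mL → factor 21.3/0.18 = 118.33
Step 4: 85 μL + 16.6 mL = 16685 μL total → factor 16685/85 = 196.29
Step 5: 0.72 mL + 2300 μL = 3.02 mL total → factor 3.02/0.72 = 4.1944
Overall dilution factor = 77.786 × 14.214 × 118.33 × 196.29 × 4.1944 = 1.0772 × 10^8
Final = 5.00 mM / 1.0772 × 10^8 = 4.641 × 10^-8 mM = 0.0464 nM

0.0464 nM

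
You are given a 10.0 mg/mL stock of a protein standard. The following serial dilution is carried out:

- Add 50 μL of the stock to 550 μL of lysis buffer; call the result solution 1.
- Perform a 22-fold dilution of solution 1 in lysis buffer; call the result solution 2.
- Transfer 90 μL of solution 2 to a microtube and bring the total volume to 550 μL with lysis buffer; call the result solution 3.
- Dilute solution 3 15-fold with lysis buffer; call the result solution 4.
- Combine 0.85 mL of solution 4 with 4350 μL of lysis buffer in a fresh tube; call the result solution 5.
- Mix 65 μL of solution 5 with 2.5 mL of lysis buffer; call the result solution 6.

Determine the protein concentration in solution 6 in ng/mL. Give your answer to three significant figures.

Step 1: 50 μL + 550 μL = 600 μL total → factor 600/50 = 12
Step 2: 22-fold → factor 22
Step 3: 90 μL brought to 550 μL → factor 550/90 = 6.1111
Step 4: 15-fold → factor 15
Step 5: 0.85 mL + 4350 μL = 5.2 mL total → factor 5.2/0.85 = 6.1176
Step 6: 65 μL + 2.5 mL = 2565 μL total → factor 2565/65 = 39.462
Overall dilution factor = 12 × 22 × 6.1111 × 15 × 6.1176 × 39.462 = 5.8422 × 10^6
Final = 10.0 mg/mL / 5.8422 × 10^6 = 1.712 × 10^-6 mg/mL = 1.71 ng/mL

1.71 ng/mL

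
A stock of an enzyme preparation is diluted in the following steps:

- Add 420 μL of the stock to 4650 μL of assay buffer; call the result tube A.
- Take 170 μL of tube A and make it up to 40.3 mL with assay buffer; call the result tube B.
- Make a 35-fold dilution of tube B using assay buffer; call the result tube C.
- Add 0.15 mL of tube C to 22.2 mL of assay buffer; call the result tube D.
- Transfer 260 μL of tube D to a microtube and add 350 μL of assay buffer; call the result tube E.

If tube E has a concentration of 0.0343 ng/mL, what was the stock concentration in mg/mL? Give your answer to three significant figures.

1.20 mg/mL

Step 1: 420 μL + 4650 μL = 5070 μL total → factor 5070/420 = 12.071
Step 2: 170 μL brought to 40.3 mL → factor 40300/170 = 237.06
Step 3: 35-fold → factor 35
Step 4: 0.15 mL + 22.2 mL = 22.35 mL total → factor 22.35/0.15 = 149
Step 5: 260 μL + 350 μL = 610 μL total → factor 610/260 = 2.3462
Overall dilution factor = 12.071 × 237.06 × 35 × 149 × 2.3462 = 3.5013 × 10^7
Stock = 0.0343 ng/mL × 3.5013 × 10^7 = 1.201 × 10^6 ng/mL = 1.20 mg/mL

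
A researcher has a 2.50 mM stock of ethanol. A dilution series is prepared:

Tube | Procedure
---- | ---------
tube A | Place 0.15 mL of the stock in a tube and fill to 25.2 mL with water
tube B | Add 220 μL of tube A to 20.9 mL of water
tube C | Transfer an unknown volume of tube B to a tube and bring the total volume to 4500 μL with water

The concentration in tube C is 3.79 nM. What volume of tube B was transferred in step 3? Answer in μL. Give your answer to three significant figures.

Step 1: 0.15 mL brought to 25.2 mL → factor 25.2/0.15 = 168
Step 2: 220 μL + 20.9 mL = 21120 μL total → factor 21120/220 = 96
Step 3: v brought to 4500 μL → factor = 4500 μL/v
Product of known-step factors = 16128
Overall factor = 2.50 mM / (3.79 nM) = 6.5963 × 10^5
Step-3 factor = 6.5963 × 10^5 / 16128 = 40.9
v = 4500 μL / 40.9 = 110 μL

110 μL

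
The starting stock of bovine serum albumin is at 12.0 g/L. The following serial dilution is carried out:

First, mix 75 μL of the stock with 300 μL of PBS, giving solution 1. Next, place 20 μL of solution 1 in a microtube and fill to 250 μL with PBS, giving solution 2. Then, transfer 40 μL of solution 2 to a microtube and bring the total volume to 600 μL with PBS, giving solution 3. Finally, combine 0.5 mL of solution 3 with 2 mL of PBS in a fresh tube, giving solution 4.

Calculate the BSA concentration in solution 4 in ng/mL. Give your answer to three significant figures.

2.56 × 10^3 ng/mL

Step 1: 75 μL + 300 μL = 375 μL total → factor 375/75 = 5
Step 2: 20 μL brought to 250 μL → factor 250/20 = 12.5
Step 3: 40 μL brought to 600 μL → factor 600/40 = 15
Step 4: 0.5 mL + 2 mL = 2.5 mL total → factor 2.5/0.5 = 5
Dilution factor through solution 4 = 5 × 12.5 × 15 × 5 = 4687.5
[solution 4] = 12.0 g/L / 4687.5 = 0.002560 g/L = 2.56 × 10^3 ng/mL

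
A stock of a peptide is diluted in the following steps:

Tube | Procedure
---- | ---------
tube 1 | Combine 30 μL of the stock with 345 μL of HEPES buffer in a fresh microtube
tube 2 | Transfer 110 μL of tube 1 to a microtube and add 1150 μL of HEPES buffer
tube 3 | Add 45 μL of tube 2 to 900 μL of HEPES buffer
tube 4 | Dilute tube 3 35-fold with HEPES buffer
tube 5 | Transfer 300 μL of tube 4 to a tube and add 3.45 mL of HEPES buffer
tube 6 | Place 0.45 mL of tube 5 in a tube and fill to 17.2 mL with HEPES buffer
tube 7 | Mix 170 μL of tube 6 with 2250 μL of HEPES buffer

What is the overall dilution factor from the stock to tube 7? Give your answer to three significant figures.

7.16 × 10^8

Step 1: 30 μL + 345 μL = 375 μL total → factor 375/30 = 12.5
Step 2: 110 μL + 1150 μL = 1260 μL total → factor 1260/110 = 11.455
Step 3: 45 μL + 900 μL = 945 μL total → factor 945/45 = 21
Step 4: 35-fold → factor 35
Step 5: 300 μL + 3.45 mL = 3750 μL total → factor 3750/300 = 12.5
Step 6: 0.45 mL brought to 17.2 mL → factor 17.2/0.45 = 38.222
Step 7: 170 μL + 2250 μL = 2420 μL total → factor 2420/170 = 14.235
Overall dilution factor = 12.5 × 11.455 × 21 × 35 × 12.5 × 38.222 × 14.235 = 7.1576 × 10^8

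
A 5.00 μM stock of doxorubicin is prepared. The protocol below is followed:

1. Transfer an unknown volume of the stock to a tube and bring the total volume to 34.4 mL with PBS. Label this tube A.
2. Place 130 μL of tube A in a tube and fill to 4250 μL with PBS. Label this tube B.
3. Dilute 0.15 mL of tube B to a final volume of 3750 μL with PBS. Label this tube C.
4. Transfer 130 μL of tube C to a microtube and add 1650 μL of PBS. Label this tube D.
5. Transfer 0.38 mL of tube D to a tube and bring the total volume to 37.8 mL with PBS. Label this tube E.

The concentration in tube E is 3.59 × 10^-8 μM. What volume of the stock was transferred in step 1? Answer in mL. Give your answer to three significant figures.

Step 1: v brought to 34.4 mL → factor = 34.4 mL/v
Step 2: 130 μL brought to 4250 μL → factor 4250/130 = 32.692
Step 3: 0.15 mL brought to 3750 μL → factor 3.75/0.15 = 25
Step 4: 130 μL + 1650 μL = 1780 μL total → factor 1780/130 = 13.692
Step 5: 0.38 mL brought to 37.8 mL → factor 37.8/0.38 = 99.474
Product of known-step factors = 1.1132 × 10^6
Overall factor = 5.00 μM / (3.59 × 10^-8 μM) = 1.3928 × 10^8
Step-1 factor = 1.3928 × 10^8 / 1.1132 × 10^6 = 125.11
v = 34.4 mL / 125.11 = 0.275 mL

0.275 mL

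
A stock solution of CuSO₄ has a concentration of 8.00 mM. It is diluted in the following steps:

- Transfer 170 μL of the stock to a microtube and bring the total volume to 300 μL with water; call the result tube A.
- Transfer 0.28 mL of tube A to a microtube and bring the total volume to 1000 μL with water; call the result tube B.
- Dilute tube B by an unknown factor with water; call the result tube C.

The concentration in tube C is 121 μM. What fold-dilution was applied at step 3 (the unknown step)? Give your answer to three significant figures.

10.5-fold

Step 1: 170 μL brought to 300 μL → factor 300/170 = 1.7647
Step 2: 0.28 mL brought to 1000 μL → factor 1/0.28 = 3.5714
Step 3: unknown factor x
Product of known-step factors = 6.3025
Overall factor = 8.00 mM / (121 μM) = 66.116
x = 66.116 / 6.3025 = 10.5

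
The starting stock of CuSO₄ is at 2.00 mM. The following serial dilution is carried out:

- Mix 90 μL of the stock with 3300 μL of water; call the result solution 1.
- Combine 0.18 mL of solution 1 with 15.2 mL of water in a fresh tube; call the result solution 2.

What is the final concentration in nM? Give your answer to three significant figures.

621 nM

Step 1: 90 μL + 3300 μL = 3390 μL total → factor 3390/90 = 37.667
Step 2: 0.18 mL + 15.2 mL = 15.38 mL total → factor 15.38/0.18 = 85.444
Overall dilution factor = 37.667 × 85.444 = 3218.4
Final = 2.00 mM / 3218.4 = 0.0006214 mM = 621 nM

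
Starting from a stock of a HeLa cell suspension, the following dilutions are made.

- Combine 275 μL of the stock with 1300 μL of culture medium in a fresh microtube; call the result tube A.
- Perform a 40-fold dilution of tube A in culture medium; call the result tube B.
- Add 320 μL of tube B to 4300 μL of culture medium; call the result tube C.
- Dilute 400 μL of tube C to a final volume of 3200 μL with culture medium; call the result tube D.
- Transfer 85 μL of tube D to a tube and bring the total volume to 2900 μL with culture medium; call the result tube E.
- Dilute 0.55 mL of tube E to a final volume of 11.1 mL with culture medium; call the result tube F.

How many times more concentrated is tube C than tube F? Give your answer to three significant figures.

Step 1: 275 μL + 1300 μL = 1575 μL total → factor 1575/275 = 5.7273
Step 2: 40-fold → factor 40
Step 3: 320 μL + 4300 μL = 4620 μL total → factor 4620/320 = 14.438
Step 4: 400 μL brought to 3200 μL → factor 3200/400 = 8
Step 5: 85 μL brought to 2900 μL → factor 2900/85 = 34.118
Step 6: 0.55 mL brought to 11.1 mL → factor 11.1/0.55 = 20.182
Dilution factor to tube C = 3307.5; to tube F = 1.8219 × 10^7
[tube C]/[tube F] = (factor to tube F)/(factor to tube C) = 1.8219 × 10^7/3307.5 = 5.51 × 10^3

5.51 × 10^3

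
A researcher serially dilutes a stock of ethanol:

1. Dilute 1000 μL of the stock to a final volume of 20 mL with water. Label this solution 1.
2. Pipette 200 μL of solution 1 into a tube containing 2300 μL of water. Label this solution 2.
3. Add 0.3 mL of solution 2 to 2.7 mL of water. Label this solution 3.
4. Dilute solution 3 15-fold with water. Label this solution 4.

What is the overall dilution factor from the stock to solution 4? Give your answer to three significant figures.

Step 1: 1000 μL brought to 20 mL → factor 20000/1000 = 20
Step 2: 200 μL + 2300 μL = 2500 μL total → factor 2500/200 = 12.5
Step 3: 0.3 mL + 2.7 mL = 3 mL total → factor 3/0.3 = 10
Step 4: 15-fold → factor 15
Overall dilution factor = 20 × 12.5 × 10 × 15 = 37500

3.75 × 10^4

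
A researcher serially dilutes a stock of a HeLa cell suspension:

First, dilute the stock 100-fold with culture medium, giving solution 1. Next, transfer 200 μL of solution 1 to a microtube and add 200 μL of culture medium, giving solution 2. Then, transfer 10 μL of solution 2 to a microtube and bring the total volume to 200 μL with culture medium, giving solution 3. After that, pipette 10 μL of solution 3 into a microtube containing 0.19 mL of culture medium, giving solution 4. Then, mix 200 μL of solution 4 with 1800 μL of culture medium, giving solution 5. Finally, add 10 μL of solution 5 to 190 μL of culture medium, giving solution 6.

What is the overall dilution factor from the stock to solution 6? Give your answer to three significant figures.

1.60 × 10^7

Step 1: 100-fold → factor 100
Step 2: 200 μL + 200 μL = 400 μL total → factor 400/200 = 2
Step 3: 10 μL brought to 200 μL → factor 200/10 = 20
Step 4: 10 μL + 0.19 mL = 200 μL total → factor 200/10 = 20
Step 5: 200 μL + 1800 μL = 2000 μL total → factor 2000/200 = 10
Step 6: 10 μL + 190 μL = 200 μL total → factor 200/10 = 20
Overall dilution factor = 100 × 2 × 20 × 20 × 10 × 20 = 1.6 × 10^7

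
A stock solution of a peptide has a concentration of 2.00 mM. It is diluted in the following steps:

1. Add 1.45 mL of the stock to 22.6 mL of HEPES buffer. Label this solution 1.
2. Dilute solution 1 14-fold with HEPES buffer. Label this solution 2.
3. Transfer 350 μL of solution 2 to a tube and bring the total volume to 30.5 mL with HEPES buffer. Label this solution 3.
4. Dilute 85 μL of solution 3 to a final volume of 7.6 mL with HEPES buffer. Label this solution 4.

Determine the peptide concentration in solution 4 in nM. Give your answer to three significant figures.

Step 1: 1.45 mL + 22.6 mL = 24.05 mL total → factor 24.05/1.45 = 16.586
Step 2: 14-fold → factor 14
Step 3: 350 μL brought to 30.5 mL → factor 30500/350 = 87.143
Step 4: 85 μL brought to 7.6 mL → factor 7600/85 = 89.412
Overall dilution factor = 16.586 × 14 × 87.143 × 89.412 = 1.8093 × 10^6
Final = 2.00 mM / 1.8093 × 10^6 = 1.105 × 10^-6 mM = 1.11 nM

1.11 nM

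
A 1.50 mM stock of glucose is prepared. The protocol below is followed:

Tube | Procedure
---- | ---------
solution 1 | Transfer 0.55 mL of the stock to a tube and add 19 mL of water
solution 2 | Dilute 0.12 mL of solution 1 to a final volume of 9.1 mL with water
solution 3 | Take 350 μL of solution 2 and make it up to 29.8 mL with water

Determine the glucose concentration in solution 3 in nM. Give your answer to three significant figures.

6.54 nM

Step 1: 0.55 mL + 19 mL = 19.55 mL total → factor 19.55/0.55 = 35.545
Step 2: 0.12 mL brought to 9.1 mL → factor 9.1/0.12 = 75.833
Step 3: 350 μL brought to 29.8 mL → factor 29800/350 = 85.143
Overall dilution factor = 35.545 × 75.833 × 85.143 = 2.2951 × 10^5
Final = 1.50 mM / 2.2951 × 10^5 = 6.536 × 10^-6 mM = 6.54 nM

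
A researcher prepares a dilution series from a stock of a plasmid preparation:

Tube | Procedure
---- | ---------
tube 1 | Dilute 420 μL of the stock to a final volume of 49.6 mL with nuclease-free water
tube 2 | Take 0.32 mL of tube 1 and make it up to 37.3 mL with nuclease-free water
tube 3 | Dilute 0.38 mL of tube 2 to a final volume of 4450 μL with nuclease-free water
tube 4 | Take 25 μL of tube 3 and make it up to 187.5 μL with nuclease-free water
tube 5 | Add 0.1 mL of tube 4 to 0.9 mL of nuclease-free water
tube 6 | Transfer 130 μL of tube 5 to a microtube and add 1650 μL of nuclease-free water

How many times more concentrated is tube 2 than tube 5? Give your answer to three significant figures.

878

Step 1: 420 μL brought to 49.6 mL → factor 49600/420 = 118.1
Step 2: 0.32 mL brought to 37.3 mL → factor 37.3/0.32 = 116.56
Step 3: 0.38 mL brought to 4450 μL → factor 4.45/0.38 = 11.711
Step 4: 25 μL brought to 187.5 μL → factor 187.5/25 = 7.5
Step 5: 0.1 mL + 0.9 mL = 1 mL total → factor 1/0.1 = 10
Dilution factor to tube 2 = 13765; to tube 5 = 1.209 × 10^7
[tube 2]/[tube 5] = (factor to tube 5)/(factor to tube 2) = 1.209 × 10^7/13765 = 878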